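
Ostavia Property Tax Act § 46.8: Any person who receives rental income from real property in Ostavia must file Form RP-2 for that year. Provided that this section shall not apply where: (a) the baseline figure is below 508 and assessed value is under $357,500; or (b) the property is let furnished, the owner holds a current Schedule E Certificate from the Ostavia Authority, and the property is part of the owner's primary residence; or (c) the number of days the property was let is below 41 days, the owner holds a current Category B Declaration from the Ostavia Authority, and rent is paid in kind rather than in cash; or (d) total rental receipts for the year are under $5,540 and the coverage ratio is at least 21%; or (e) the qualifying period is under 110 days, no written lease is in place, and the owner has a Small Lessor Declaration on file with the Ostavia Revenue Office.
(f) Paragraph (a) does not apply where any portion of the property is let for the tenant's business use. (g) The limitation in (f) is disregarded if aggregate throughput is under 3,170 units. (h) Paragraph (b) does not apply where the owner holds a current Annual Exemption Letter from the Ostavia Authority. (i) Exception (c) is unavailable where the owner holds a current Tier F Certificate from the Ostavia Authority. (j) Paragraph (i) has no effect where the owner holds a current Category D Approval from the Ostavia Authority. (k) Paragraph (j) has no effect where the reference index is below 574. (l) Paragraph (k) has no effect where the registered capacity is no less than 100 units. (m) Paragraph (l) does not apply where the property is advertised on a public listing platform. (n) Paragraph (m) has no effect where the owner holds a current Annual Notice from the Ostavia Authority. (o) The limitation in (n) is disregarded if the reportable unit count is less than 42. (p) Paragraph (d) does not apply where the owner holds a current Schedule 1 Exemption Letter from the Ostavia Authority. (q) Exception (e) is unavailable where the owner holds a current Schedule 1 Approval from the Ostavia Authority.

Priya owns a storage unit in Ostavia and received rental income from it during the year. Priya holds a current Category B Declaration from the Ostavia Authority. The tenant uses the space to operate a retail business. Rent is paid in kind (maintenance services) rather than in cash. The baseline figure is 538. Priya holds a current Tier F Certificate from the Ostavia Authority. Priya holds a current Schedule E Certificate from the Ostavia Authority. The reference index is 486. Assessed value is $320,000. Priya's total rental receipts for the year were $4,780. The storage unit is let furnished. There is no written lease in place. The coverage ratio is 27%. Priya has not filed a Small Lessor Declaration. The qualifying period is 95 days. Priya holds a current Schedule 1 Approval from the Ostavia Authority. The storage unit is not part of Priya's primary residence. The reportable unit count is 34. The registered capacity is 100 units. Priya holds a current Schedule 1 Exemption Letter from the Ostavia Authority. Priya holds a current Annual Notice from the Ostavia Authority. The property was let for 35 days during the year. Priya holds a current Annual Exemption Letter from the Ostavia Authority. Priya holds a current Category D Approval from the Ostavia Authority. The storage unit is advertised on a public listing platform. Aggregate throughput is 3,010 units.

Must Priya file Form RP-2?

Exception (a) does not apply: the baseline figure is 538, not below 508.
Exception (b) requires that the property is part of the owner's primary residence; but the storage unit is not part of the primary residence, so (b) is unavailable.
Exception (c) is satisfied on its face — the number of days the property was let is 35 days, below the 41 days limit; a current Category B Declaration is held; rent is paid in kind. But applying paragraphs (i)–(o): (i) operates against (c): a current Tier F Certificate is held. (j) would limit (i) — a current Category D Approval is held — but (k) sets (j) aside: (k) operates against (j): the reference index is 486, below the 574 limit. (l) is triggered (the registered capacity is 100 units, meeting the 100 units threshold), but is itself disapplied by (m): (m) operates against (l): the property is publicly advertised. (n) operates (a current Annual Notice is held), but is overridden by (o): (o) is triggered — the reportable unit count is 34, less than the 42 limit. (c) is therefore removed.
Exception (d) is satisfied on its face — total rental receipts for the year are $4,780, under the $5,540 limit; the coverage ratio is 27%, meeting the 21% threshold. But applying paragraph (p): (p) operates against (d): a current Schedule 1 Exemption Letter is held. (d) is therefore removed.
Exception (e) fails — no Small Lessor Declaration is on file.
No exception is made out. Priya falls within the general rule.

Yes — Priya must file Form RP-2.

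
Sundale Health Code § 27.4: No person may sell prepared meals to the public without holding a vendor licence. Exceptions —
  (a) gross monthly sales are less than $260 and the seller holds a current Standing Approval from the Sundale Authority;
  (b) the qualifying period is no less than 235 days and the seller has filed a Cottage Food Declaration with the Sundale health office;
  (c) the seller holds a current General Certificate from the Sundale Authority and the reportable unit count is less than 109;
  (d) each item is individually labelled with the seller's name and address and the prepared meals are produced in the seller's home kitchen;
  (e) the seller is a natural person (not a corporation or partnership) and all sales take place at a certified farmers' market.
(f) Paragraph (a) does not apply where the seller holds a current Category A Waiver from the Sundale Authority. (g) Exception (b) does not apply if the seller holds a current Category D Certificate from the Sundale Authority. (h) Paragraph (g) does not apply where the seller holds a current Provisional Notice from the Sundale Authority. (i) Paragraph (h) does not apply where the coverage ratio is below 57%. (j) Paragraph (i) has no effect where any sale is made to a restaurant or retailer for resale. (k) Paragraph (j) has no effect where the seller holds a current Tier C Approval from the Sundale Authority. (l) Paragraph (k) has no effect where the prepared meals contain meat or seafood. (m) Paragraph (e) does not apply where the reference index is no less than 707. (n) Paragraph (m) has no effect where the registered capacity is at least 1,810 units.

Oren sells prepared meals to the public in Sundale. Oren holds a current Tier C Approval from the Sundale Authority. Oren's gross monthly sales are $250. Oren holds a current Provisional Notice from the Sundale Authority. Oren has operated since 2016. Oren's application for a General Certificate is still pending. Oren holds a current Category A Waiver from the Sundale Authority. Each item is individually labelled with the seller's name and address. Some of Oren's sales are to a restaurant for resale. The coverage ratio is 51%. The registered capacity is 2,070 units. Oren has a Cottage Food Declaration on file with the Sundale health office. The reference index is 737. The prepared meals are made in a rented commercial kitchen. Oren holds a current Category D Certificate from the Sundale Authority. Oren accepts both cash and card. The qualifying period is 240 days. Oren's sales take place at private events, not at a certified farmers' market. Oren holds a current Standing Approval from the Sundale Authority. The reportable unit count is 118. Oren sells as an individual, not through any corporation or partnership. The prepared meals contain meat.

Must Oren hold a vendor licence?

All of (a)'s requirements are met (gross monthly sales are $250, less than the $260 limit; a current Standing Approval is held). However, paragraph (f) must be considered: (f) operates against (a): a current Category A Waiver is held. (a) is therefore removed.
Exception (b): the qualifying period is 240 days, meeting the 235 days threshold; a Cottage Food Declaration is on file — every condition holds. Applying paragraphs (g)–(l): (g) is triggered (a current Category D Certificate is held), but is overridden by (h): (h) is engaged — a current Provisional Notice is held. (i) operates (the coverage ratio is 51%, below the 57% limit), but yields to (j): (j) operates against (i): some sales are to a restaurant for resale. (k) operates (a current Tier C Approval is held), but yields to (l): (l) operates against (k): the prepared meals contain meat. Exception (b) stands.
Exception (c) fails — no current General Certificate is held.
Exception (d) fails — the prepared meals are made in a commercial kitchen, not a home kitchen.
Exception (e) fails — sales are at private events, not a certified farmers' market.

No — exception (b) applies; Oren is not required to hold a vendor licence.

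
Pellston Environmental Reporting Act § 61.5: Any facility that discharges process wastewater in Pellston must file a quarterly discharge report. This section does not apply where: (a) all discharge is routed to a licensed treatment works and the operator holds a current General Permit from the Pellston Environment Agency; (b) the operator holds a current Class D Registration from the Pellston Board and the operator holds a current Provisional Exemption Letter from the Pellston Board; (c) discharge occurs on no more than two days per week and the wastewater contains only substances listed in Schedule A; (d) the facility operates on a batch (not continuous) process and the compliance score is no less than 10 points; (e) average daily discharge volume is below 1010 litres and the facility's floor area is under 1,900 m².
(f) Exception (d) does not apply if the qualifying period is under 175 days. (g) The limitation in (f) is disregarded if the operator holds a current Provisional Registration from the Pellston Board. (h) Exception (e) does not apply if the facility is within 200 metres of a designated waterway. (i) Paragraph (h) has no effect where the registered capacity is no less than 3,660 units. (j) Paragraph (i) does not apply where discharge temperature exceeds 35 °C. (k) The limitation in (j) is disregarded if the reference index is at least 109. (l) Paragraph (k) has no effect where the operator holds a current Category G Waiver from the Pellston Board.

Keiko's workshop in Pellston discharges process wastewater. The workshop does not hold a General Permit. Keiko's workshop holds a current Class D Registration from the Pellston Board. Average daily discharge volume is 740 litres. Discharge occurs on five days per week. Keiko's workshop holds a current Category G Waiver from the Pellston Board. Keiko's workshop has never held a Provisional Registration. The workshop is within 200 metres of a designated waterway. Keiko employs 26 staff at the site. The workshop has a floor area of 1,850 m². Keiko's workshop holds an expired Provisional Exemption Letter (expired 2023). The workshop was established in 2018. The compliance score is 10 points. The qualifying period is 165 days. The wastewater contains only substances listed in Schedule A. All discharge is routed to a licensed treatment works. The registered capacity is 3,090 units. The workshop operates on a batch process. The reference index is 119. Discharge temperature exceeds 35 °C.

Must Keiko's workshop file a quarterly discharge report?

Yes — Keiko's workshop must file a quarterly discharge report.

Exception (a) does not apply: no General Permit is held.
Exception (b) fails — no current Provisional Exemption Letter is held.
Exception (c) requires that discharge occurs on no more than two days per week; but discharge occurs on five days per week, so (c) is unavailable.
Exception (d)'s conditions are all satisfied: the facility operates on a batch process; the compliance score is 10 points, meeting the 10 points threshold. But: (f) operates against (d): the qualifying period is 165 days, under the 175 days limit. (g), which would lift (f), is not engaged — the Provisional Registration is not current. So (d) is unavailable.
Exception (e): average daily discharge volume is 740 litres, below the 1010 litres limit; the facility's floor area is 1,850 m², under the 1,900 m² limit — every condition holds. But applying paragraphs (h)–(l): (h) operates — the workshop is within 200 m of a designated waterway. (i) is not triggered (the registered capacity is 3,090 units, short of 3,660 units), so (h) stands. (e) is therefore removed.
No exception applies. The general rule governs.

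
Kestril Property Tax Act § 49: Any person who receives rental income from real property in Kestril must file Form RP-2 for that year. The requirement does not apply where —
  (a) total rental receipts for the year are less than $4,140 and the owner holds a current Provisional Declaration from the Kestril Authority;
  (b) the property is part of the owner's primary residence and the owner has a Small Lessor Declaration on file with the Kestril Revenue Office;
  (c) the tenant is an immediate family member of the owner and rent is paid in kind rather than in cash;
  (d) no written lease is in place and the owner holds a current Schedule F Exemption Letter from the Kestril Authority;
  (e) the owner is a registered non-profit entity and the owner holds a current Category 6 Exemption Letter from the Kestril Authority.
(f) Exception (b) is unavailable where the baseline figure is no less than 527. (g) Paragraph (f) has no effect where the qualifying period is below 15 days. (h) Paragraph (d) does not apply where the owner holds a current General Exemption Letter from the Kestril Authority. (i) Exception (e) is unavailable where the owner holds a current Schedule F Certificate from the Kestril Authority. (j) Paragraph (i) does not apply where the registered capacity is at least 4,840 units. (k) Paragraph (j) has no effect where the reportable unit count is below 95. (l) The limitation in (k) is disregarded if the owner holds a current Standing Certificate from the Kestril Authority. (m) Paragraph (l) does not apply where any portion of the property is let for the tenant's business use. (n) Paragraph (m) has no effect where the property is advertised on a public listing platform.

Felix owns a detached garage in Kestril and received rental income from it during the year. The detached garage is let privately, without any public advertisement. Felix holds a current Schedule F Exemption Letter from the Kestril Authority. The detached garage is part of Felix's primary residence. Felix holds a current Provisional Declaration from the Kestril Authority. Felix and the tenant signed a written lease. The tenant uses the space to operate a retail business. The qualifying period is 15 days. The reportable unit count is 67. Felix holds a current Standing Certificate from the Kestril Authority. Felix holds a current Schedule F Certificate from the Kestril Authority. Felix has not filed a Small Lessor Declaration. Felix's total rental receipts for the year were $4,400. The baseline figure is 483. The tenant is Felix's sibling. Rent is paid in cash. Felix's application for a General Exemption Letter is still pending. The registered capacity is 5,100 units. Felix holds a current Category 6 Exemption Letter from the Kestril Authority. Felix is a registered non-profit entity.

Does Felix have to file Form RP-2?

Exception (a) does not apply: total rental receipts for the year are $4,400, not less than $4,140.
Exception (b) requires that the owner has a Small Lessor Declaration on file with the Kestril Revenue Office; but no Small Lessor Declaration is on file, so (b) is unavailable.
Exception (c) fails — rent is paid in cash.
Exception (d) does not apply: a written lease is in place.
All of (e)'s requirements are met (Felix is a registered non-profit; a current Category 6 Exemption Letter is held). But applying paragraphs (i)–(n): (i) operates against (e): a current Schedule F Certificate is held. (j) would limit (i) — the registered capacity is 5,100 units, meeting the 4,840 units threshold — but (k) sets (j) aside: (k) operates against (j): the reportable unit count is 67, below the 95 limit. (l) applies (a current Standing Certificate is held), but is overridden by (m): (m) applies — the space is let for business use. (n), which would lift (m), does not operate here — the property is let privately without advertisement. So (e) is unavailable.
Every exception is unavailable, so the rule governs.

Yes — Felix must file Form RP-2.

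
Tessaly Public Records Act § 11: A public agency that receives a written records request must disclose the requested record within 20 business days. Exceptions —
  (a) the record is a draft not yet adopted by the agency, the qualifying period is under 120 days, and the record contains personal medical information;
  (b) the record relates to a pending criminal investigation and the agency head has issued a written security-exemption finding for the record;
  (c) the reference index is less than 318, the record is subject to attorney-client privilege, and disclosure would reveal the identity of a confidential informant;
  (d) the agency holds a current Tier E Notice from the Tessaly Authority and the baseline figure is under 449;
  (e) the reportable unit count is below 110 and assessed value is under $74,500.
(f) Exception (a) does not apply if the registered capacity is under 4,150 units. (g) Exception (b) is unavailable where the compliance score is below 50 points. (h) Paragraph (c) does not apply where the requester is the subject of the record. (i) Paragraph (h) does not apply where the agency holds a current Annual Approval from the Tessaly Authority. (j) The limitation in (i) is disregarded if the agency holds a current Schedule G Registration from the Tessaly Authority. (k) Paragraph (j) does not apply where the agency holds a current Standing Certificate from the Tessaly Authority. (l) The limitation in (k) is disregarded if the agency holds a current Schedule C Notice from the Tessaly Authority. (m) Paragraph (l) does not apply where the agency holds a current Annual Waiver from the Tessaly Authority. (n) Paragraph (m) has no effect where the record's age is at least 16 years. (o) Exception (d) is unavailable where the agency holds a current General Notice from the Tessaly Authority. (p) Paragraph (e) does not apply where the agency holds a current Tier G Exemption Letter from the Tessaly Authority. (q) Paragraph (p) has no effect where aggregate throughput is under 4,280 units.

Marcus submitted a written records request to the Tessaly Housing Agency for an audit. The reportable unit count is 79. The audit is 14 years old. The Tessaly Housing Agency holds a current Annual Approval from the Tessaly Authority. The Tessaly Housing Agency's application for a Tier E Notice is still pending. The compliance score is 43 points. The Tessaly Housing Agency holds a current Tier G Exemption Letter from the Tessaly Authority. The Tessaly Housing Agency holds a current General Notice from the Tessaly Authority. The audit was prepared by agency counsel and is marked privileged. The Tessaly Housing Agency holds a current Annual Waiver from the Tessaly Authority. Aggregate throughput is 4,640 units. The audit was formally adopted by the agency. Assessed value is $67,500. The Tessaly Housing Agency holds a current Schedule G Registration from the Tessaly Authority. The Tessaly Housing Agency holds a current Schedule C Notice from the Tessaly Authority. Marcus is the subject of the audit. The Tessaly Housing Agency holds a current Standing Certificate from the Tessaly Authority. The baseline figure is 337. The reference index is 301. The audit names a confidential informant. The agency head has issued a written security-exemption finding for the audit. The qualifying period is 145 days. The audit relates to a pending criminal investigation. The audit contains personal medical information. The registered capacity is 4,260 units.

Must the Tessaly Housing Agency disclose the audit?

Exception (a) does not apply: the audit has been formally adopted.
Exception (b): the audit relates to a pending investigation; a written security-exemption finding has been issued — every condition holds. But applying paragraph (g): (g) applies — the compliance score is 43 points, below the 50 points limit. So (b) is unavailable.
Exception (c): the reference index is 301, less than the 318 limit; the audit is privileged; the audit names a confidential informant — every condition holds. Applying paragraphs (h)–(n): (h) is triggered (Marcus is the subject of the audit), but is set aside by (i): (i) operates — a current Annual Approval is held. (j) applies (a current Schedule G Registration is held), but is set aside by (k): (k) is triggered — a current Standing Certificate is held. (l) would limit (k) — a current Schedule C Notice is held — but (m) sets (l) aside: (m) operates against (l): a current Annual Waiver is held. (n), which would lift (m), is inapplicable — the record's age is 14 years, short of 16 years. Exception (c) stands.
Exception (d) fails — there is no Tier E Notice in force.
All of (e)'s requirements are met (the reportable unit count is 79, below the 110 limit; assessed value is $67,500, under the $74,500 limit). But applying paragraphs (p)–(q): (p) operates against (e): a current Tier G Exemption Letter is held. (q), which would lift (p), is inapplicable — aggregate throughput is 4,640 units, not under 4,280 units. So (e) is unavailable.

No — exception (c) applies; the Tessaly Housing Agency is not required to disclose the audit.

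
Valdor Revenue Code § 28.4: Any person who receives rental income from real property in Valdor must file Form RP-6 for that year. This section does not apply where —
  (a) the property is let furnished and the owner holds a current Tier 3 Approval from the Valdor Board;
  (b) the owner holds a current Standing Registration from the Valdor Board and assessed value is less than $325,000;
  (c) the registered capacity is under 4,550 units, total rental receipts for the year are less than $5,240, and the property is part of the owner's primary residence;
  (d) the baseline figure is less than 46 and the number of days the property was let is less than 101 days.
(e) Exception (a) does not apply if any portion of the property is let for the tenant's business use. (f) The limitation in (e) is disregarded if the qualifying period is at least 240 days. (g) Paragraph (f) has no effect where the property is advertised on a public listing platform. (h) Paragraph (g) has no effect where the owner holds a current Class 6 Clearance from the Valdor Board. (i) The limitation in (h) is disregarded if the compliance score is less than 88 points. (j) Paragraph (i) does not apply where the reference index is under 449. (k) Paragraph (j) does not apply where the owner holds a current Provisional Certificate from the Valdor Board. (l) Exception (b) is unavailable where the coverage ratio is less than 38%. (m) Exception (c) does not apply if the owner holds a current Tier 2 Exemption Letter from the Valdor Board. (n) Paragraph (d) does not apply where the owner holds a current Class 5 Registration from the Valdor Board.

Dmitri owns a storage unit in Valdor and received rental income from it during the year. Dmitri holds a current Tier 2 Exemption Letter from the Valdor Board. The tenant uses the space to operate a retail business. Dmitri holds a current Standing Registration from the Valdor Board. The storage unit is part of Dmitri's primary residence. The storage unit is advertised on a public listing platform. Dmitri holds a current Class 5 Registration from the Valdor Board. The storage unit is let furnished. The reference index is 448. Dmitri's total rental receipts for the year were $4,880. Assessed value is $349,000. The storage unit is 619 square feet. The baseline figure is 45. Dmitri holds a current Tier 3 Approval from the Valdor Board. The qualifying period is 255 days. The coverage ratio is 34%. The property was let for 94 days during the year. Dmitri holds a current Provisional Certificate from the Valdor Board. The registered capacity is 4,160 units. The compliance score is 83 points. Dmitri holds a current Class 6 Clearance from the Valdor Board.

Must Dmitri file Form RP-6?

All of (a)'s requirements are met (the property is let furnished; a current Tier 3 Approval is held). But applying paragraphs (e)–(k): (e) operates against (a): the space is let for business use. (f) would limit (e) — the qualifying period is 255 days, meeting the 240 days threshold — but (g) sets (f) aside: (g) is triggered — the property is publicly advertised. (h) would limit (g) — a current Class 6 Clearance is held — but (i) sets (h) aside: (i) is triggered — the compliance score is 83 points, less than the 88 points limit. (j) applies (the reference index is 448, under the 449 limit), but is itself disapplied by (k): (k) operates against (j): a current Provisional Certificate is held. (a) is therefore removed.
Exception (b) fails — assessed value is $349,000, not less than $325,000.
Exception (c) is satisfied on its face — the registered capacity is 4,160 units, under the 4,550 units limit; total rental receipts for the year are $4,880, less than the $5,240 limit; the storage unit is part of the primary residence. But: (m) operates against (c): a current Tier 2 Exemption Letter is held. (c) is therefore removed.
All of (d)'s requirements are met (the baseline figure is 45, less than the 46 limit; the number of days the property was let is 94 days, less than the 101 days limit). Turning to paragraph (n): (n) operates against (d): a current Class 5 Registration is held. (d) is therefore removed.
No exception applies. The general rule governs.

Yes — Dmitri must file Form RP-6.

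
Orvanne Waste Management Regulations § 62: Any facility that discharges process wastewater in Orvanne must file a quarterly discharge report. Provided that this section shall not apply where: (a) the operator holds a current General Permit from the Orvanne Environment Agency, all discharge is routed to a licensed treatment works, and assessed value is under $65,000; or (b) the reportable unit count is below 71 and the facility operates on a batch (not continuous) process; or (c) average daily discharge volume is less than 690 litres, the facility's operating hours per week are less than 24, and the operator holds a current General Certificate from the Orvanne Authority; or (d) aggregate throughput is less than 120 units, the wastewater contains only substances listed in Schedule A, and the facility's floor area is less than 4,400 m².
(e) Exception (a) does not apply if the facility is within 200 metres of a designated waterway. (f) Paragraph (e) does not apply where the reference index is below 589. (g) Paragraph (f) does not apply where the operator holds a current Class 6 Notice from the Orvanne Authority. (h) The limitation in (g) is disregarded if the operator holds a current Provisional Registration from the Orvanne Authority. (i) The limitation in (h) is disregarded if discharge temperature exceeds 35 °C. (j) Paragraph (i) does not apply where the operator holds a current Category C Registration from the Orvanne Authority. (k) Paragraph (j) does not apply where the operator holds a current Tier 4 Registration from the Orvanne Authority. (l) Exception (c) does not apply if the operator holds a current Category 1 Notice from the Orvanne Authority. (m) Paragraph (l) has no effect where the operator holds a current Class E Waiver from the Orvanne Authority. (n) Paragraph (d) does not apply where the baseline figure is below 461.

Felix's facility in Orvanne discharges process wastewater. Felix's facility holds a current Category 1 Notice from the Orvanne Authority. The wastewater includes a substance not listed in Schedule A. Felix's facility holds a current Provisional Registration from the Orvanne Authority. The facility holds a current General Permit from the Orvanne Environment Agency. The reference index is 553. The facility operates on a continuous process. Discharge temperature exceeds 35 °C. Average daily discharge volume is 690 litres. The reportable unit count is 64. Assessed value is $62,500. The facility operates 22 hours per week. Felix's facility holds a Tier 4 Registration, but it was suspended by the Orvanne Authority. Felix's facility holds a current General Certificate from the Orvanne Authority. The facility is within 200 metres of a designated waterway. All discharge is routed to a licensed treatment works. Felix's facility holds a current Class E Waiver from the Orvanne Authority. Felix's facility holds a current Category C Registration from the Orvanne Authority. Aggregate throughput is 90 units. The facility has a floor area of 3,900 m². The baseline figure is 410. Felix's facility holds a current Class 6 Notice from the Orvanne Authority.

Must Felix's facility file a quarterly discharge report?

Exception (a)'s conditions are all satisfied: a current General Permit is held; discharge is routed to a licensed treatment works; assessed value is $62,500, under the $65,000 limit. Considering the limiting provisions: (e) would limit (a) — the facility is within 200 m of a designated waterway — but (f) sets (e) aside: (f) is triggered — the reference index is 553, below the 589 limit. (g) would limit (f) — a current Class 6 Notice is held — but (h) sets (g) aside: (h) is engaged — a current Provisional Registration is held. (i) would limit (h) — discharge temperature exceeds 35 °C — but (j) sets (i) aside: (j) is engaged — a current Category C Registration is held. (k), which would lift (j), is not engaged — the Tier 4 Registration is not current. So (a) applies.
Exception (b) fails — the facility operates on a continuous process.
Exception (c) requires that average daily discharge volume is less than 690 litres; but average daily discharge volume is 690 litres, not less than 690 litres, so (c) is unavailable.
Exception (d) requires that the wastewater contains only substances listed in Schedule A; but the wastewater includes a non-Schedule-A substance, so (d) is unavailable.

No — exception (a) applies; Felix's facility is not required to file a quarterly discharge report.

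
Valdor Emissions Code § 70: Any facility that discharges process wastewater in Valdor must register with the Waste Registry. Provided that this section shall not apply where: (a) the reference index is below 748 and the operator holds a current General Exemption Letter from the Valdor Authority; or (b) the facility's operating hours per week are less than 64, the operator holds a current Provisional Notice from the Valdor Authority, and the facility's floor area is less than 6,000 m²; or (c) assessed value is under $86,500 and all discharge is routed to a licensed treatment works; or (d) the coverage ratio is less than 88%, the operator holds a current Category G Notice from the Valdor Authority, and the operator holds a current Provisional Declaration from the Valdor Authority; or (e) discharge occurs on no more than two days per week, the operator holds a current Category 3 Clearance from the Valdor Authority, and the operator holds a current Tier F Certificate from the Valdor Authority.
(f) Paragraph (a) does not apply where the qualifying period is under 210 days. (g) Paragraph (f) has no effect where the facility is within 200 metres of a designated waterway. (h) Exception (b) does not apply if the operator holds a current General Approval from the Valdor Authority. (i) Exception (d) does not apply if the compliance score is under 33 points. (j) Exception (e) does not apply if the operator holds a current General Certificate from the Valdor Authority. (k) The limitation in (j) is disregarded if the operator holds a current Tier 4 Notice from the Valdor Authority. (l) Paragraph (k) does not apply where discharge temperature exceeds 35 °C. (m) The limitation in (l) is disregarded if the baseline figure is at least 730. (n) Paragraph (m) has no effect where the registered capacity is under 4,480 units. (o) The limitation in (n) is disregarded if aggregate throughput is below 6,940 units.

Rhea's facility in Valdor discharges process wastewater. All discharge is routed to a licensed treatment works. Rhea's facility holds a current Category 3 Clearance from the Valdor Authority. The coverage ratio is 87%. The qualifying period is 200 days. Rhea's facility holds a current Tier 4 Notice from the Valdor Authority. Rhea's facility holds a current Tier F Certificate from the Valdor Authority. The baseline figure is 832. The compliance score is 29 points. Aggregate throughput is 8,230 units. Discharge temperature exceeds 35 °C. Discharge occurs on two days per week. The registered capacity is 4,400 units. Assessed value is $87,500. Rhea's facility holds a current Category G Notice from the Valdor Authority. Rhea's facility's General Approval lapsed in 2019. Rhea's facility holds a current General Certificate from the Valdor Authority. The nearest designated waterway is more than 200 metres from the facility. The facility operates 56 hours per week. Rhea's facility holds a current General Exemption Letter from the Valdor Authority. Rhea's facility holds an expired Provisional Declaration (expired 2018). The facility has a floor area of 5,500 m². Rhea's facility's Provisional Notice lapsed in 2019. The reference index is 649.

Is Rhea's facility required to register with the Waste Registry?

Yes — Rhea's facility must register with the Waste Registry.

Exception (a)'s conditions are all satisfied: the reference index is 649, below the 748 limit; a current General Exemption Letter is held. But: (f) applies — the qualifying period is 200 days, under the 210 days limit. (g), which would lift (f), is not engaged — the facility is more than 200 m from any designated waterway. (a) is therefore removed.
Exception (b) fails — the Provisional Notice is not current.
Exception (c) fails — assessed value is $87,500, not under $86,500.
Exception (d) does not apply: the Provisional Declaration is not current.
All of (e)'s requirements are met (discharge occurs on no more than two days per week; a current Category 3 Clearance is held; a current Tier F Certificate is held). But applying paragraphs (j)–(o): (j) operates against (e): a current General Certificate is held. (k) is triggered (a current Tier 4 Notice is held), but yields to (l): (l) operates against (k): discharge temperature exceeds 35 °C. (m) would limit (l) — the baseline figure is 832, meeting the 730 threshold — but (n) sets (m) aside: (n) operates against (m): the registered capacity is 4,400 units, under the 4,480 units limit. (o), which would lift (n), is not engaged — aggregate throughput is 8,230 units, not below 6,940 units. Exception (e) does not apply.
No exception applies. The general rule governs.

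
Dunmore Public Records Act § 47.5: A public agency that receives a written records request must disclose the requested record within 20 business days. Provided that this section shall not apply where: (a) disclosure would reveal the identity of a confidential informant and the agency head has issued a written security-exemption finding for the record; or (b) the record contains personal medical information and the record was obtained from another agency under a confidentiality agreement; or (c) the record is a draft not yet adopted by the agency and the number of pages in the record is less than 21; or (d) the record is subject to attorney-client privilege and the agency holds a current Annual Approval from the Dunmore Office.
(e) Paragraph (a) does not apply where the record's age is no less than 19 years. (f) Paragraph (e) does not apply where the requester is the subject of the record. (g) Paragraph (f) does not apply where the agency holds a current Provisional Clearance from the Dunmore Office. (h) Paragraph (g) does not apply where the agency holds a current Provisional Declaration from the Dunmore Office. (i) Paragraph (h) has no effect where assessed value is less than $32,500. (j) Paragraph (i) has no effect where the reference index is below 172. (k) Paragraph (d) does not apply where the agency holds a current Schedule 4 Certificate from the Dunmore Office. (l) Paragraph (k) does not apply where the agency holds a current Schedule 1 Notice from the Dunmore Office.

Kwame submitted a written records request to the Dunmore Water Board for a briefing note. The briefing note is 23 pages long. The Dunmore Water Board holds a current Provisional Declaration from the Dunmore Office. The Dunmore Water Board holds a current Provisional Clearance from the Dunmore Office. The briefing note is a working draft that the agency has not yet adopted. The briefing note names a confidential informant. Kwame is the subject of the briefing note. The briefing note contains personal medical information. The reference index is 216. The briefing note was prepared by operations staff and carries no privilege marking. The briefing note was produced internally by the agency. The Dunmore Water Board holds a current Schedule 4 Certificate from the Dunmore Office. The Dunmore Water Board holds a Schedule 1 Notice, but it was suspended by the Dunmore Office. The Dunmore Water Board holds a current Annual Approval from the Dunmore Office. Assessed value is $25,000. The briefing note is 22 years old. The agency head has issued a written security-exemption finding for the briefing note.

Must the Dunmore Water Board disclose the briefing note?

All of (a)'s requirements are met (the briefing note names a confidential informant; a written security-exemption finding has been issued). Turning to paragraphs (e)–(j): (e) is engaged — the record's age is 22 years, meeting the 19 years threshold. (f) would limit (e) — Kwame is the subject of the briefing note — but (g) sets (f) aside: (g) operates against (f): a current Provisional Clearance is held. (h) would limit (g) — a current Provisional Declaration is held — but (i) sets (h) aside: (i) operates against (h): assessed value is $25,000, less than the $32,500 limit. (j) is not engaged (the reference index is 216, not below 172), so (i) stands. So (a) is unavailable.
Exception (b) fails — the briefing note was produced internally.
Exception (c) fails — the number of pages in the record is 23, not less than 21.
Exception (d) does not apply: the briefing note carries no privilege marking.
No exception applies. The general rule governs.

Yes — the Dunmore Water Board must disclose the briefing note.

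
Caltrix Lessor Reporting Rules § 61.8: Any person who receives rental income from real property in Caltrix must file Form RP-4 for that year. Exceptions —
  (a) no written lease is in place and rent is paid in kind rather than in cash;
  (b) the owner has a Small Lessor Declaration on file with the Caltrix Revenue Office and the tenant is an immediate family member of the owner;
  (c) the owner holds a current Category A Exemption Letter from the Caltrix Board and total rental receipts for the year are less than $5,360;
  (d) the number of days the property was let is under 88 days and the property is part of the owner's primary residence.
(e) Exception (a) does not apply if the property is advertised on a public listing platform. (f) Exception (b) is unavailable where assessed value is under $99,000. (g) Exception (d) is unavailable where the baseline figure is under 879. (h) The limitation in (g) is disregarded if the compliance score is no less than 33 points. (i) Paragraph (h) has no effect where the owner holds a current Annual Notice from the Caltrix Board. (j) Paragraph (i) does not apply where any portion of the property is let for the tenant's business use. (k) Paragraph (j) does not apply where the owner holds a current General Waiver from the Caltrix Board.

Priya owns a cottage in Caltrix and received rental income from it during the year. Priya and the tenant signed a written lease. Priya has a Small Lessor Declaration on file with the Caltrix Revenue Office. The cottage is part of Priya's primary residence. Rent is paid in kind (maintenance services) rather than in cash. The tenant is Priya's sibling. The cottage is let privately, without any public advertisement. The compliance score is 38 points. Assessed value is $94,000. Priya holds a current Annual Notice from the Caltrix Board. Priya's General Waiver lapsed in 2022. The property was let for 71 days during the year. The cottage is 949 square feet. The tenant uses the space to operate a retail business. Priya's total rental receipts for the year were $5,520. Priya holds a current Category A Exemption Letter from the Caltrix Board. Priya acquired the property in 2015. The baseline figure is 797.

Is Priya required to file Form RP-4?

No — exception (d) applies; Priya is not required to file Form RP-4.

Exception (a) fails — a written lease is in place.
All of (b)'s requirements are met (a Small Lessor Declaration is on file; the tenant is an immediate family member). However, paragraph (f) must be considered: (f) is engaged — assessed value is $94,000, under the $99,000 limit. Exception (b) does not apply.
Exception (c) fails — total rental receipts for the year are $5,520, not less than $5,360.
Exception (d) is satisfied on its face — the number of days the property was let is 71 days, under the 88 days limit; the cottage is part of the primary residence. Under paragraphs (g)–(k): (g) would limit (d) — the baseline figure is 797, under the 879 limit — but (h) sets (g) aside: (h) is engaged — the compliance score is 38 points, meeting the 33 points threshold. (i) applies (a current Annual Notice is held), but is set aside by (j): (j) applies — the space is let for business use. (k) does not operate here (the General Waiver is not current), so (j) stands. So (d) applies.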